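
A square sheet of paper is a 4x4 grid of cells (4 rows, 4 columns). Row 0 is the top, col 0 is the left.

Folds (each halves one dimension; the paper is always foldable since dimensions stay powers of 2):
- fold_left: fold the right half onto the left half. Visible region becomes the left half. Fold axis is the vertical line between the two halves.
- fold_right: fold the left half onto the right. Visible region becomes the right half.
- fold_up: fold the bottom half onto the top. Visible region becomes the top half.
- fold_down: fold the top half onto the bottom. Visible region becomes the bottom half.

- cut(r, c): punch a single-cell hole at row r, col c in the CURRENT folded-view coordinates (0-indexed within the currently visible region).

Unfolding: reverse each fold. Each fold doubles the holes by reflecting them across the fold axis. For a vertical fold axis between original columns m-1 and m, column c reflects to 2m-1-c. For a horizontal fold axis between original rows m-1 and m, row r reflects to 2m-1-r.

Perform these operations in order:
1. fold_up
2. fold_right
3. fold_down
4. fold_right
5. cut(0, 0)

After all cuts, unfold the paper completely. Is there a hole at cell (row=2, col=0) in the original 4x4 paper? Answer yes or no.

Answer: yes

Derivation:
Op 1 fold_up: fold axis h@2; visible region now rows[0,2) x cols[0,4) = 2x4
Op 2 fold_right: fold axis v@2; visible region now rows[0,2) x cols[2,4) = 2x2
Op 3 fold_down: fold axis h@1; visible region now rows[1,2) x cols[2,4) = 1x2
Op 4 fold_right: fold axis v@3; visible region now rows[1,2) x cols[3,4) = 1x1
Op 5 cut(0, 0): punch at orig (1,3); cuts so far [(1, 3)]; region rows[1,2) x cols[3,4) = 1x1
Unfold 1 (reflect across v@3): 2 holes -> [(1, 2), (1, 3)]
Unfold 2 (reflect across h@1): 4 holes -> [(0, 2), (0, 3), (1, 2), (1, 3)]
Unfold 3 (reflect across v@2): 8 holes -> [(0, 0), (0, 1), (0, 2), (0, 3), (1, 0), (1, 1), (1, 2), (1, 3)]
Unfold 4 (reflect across h@2): 16 holes -> [(0, 0), (0, 1), (0, 2), (0, 3), (1, 0), (1, 1), (1, 2), (1, 3), (2, 0), (2, 1), (2, 2), (2, 3), (3, 0), (3, 1), (3, 2), (3, 3)]
Holes: [(0, 0), (0, 1), (0, 2), (0, 3), (1, 0), (1, 1), (1, 2), (1, 3), (2, 0), (2, 1), (2, 2), (2, 3), (3, 0), (3, 1), (3, 2), (3, 3)]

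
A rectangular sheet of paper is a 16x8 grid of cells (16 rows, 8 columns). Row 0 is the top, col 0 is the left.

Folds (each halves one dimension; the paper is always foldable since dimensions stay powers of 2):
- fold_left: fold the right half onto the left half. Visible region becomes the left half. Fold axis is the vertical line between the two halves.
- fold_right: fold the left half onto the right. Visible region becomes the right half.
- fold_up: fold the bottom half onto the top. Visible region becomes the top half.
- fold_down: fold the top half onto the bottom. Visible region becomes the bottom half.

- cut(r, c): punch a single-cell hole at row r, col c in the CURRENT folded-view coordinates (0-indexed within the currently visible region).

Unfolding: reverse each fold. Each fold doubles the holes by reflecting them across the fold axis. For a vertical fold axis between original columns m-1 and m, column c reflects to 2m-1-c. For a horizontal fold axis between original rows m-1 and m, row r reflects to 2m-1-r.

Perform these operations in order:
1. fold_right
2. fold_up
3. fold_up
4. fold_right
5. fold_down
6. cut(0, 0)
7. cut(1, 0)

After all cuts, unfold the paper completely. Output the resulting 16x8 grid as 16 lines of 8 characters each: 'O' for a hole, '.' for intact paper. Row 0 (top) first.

Op 1 fold_right: fold axis v@4; visible region now rows[0,16) x cols[4,8) = 16x4
Op 2 fold_up: fold axis h@8; visible region now rows[0,8) x cols[4,8) = 8x4
Op 3 fold_up: fold axis h@4; visible region now rows[0,4) x cols[4,8) = 4x4
Op 4 fold_right: fold axis v@6; visible region now rows[0,4) x cols[6,8) = 4x2
Op 5 fold_down: fold axis h@2; visible region now rows[2,4) x cols[6,8) = 2x2
Op 6 cut(0, 0): punch at orig (2,6); cuts so far [(2, 6)]; region rows[2,4) x cols[6,8) = 2x2
Op 7 cut(1, 0): punch at orig (3,6); cuts so far [(2, 6), (3, 6)]; region rows[2,4) x cols[6,8) = 2x2
Unfold 1 (reflect across h@2): 4 holes -> [(0, 6), (1, 6), (2, 6), (3, 6)]
Unfold 2 (reflect across v@6): 8 holes -> [(0, 5), (0, 6), (1, 5), (1, 6), (2, 5), (2, 6), (3, 5), (3, 6)]
Unfold 3 (reflect across h@4): 16 holes -> [(0, 5), (0, 6), (1, 5), (1, 6), (2, 5), (2, 6), (3, 5), (3, 6), (4, 5), (4, 6), (5, 5), (5, 6), (6, 5), (6, 6), (7, 5), (7, 6)]
Unfold 4 (reflect across h@8): 32 holes -> [(0, 5), (0, 6), (1, 5), (1, 6), (2, 5), (2, 6), (3, 5), (3, 6), (4, 5), (4, 6), (5, 5), (5, 6), (6, 5), (6, 6), (7, 5), (7, 6), (8, 5), (8, 6), (9, 5), (9, 6), (10, 5), (10, 6), (11, 5), (11, 6), (12, 5), (12, 6), (13, 5), (13, 6), (14, 5), (14, 6), (15, 5), (15, 6)]
Unfold 5 (reflect across v@4): 64 holes -> [(0, 1), (0, 2), (0, 5), (0, 6), (1, 1), (1, 2), (1, 5), (1, 6), (2, 1), (2, 2), (2, 5), (2, 6), (3, 1), (3, 2), (3, 5), (3, 6), (4, 1), (4, 2), (4, 5), (4, 6), (5, 1), (5, 2), (5, 5), (5, 6), (6, 1), (6, 2), (6, 5), (6, 6), (7, 1), (7, 2), (7, 5), (7, 6), (8, 1), (8, 2), (8, 5), (8, 6), (9, 1), (9, 2), (9, 5), (9, 6), (10, 1), (10, 2), (10, 5), (10, 6), (11, 1), (11, 2), (11, 5), (11, 6), (12, 1), (12, 2), (12, 5), (12, 6), (13, 1), (13, 2), (13, 5), (13, 6), (14, 1), (14, 2), (14, 5), (14, 6), (15, 1), (15, 2), (15, 5), (15, 6)]

Answer: .OO..OO.
.OO..OO.
.OO..OO.
.OO..OO.
.OO..OO.
.OO..OO.
.OO..OO.
.OO..OO.
.OO..OO.
.OO..OO.
.OO..OO.
.OO..OO.
.OO..OO.
.OO..OO.
.OO..OO.
.OO..OO.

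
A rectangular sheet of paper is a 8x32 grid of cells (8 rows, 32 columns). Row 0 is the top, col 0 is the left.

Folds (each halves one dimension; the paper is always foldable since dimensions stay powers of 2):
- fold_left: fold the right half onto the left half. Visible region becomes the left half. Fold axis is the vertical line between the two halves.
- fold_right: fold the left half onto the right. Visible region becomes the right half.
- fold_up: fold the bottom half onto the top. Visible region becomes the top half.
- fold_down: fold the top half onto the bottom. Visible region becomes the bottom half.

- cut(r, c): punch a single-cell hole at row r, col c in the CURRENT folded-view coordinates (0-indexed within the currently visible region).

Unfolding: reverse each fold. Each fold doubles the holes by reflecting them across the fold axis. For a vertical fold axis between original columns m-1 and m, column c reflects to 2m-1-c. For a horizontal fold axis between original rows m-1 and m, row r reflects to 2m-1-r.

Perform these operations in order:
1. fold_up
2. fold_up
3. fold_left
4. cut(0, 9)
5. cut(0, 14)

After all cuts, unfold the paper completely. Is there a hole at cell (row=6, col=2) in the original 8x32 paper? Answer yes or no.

Op 1 fold_up: fold axis h@4; visible region now rows[0,4) x cols[0,32) = 4x32
Op 2 fold_up: fold axis h@2; visible region now rows[0,2) x cols[0,32) = 2x32
Op 3 fold_left: fold axis v@16; visible region now rows[0,2) x cols[0,16) = 2x16
Op 4 cut(0, 9): punch at orig (0,9); cuts so far [(0, 9)]; region rows[0,2) x cols[0,16) = 2x16
Op 5 cut(0, 14): punch at orig (0,14); cuts so far [(0, 9), (0, 14)]; region rows[0,2) x cols[0,16) = 2x16
Unfold 1 (reflect across v@16): 4 holes -> [(0, 9), (0, 14), (0, 17), (0, 22)]
Unfold 2 (reflect across h@2): 8 holes -> [(0, 9), (0, 14), (0, 17), (0, 22), (3, 9), (3, 14), (3, 17), (3, 22)]
Unfold 3 (reflect across h@4): 16 holes -> [(0, 9), (0, 14), (0, 17), (0, 22), (3, 9), (3, 14), (3, 17), (3, 22), (4, 9), (4, 14), (4, 17), (4, 22), (7, 9), (7, 14), (7, 17), (7, 22)]
Holes: [(0, 9), (0, 14), (0, 17), (0, 22), (3, 9), (3, 14), (3, 17), (3, 22), (4, 9), (4, 14), (4, 17), (4, 22), (7, 9), (7, 14), (7, 17), (7, 22)]

Answer: no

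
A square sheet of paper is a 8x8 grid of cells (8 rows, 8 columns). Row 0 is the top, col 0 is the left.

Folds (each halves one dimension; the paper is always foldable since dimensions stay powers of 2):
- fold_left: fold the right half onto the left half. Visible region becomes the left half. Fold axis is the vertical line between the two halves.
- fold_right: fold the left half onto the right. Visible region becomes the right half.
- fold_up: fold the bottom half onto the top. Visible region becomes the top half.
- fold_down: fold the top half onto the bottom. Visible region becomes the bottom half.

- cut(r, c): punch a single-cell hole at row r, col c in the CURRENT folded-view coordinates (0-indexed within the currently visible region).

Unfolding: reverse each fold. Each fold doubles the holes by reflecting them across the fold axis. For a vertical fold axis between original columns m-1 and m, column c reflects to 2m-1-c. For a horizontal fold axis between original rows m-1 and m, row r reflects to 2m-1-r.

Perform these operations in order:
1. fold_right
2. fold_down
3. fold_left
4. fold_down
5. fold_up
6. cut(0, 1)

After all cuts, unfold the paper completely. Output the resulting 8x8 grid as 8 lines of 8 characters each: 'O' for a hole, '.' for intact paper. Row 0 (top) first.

Answer: .OO..OO.
.OO..OO.
.OO..OO.
.OO..OO.
.OO..OO.
.OO..OO.
.OO..OO.
.OO..OO.

Derivation:
Op 1 fold_right: fold axis v@4; visible region now rows[0,8) x cols[4,8) = 8x4
Op 2 fold_down: fold axis h@4; visible region now rows[4,8) x cols[4,8) = 4x4
Op 3 fold_left: fold axis v@6; visible region now rows[4,8) x cols[4,6) = 4x2
Op 4 fold_down: fold axis h@6; visible region now rows[6,8) x cols[4,6) = 2x2
Op 5 fold_up: fold axis h@7; visible region now rows[6,7) x cols[4,6) = 1x2
Op 6 cut(0, 1): punch at orig (6,5); cuts so far [(6, 5)]; region rows[6,7) x cols[4,6) = 1x2
Unfold 1 (reflect across h@7): 2 holes -> [(6, 5), (7, 5)]
Unfold 2 (reflect across h@6): 4 holes -> [(4, 5), (5, 5), (6, 5), (7, 5)]
Unfold 3 (reflect across v@6): 8 holes -> [(4, 5), (4, 6), (5, 5), (5, 6), (6, 5), (6, 6), (7, 5), (7, 6)]
Unfold 4 (reflect across h@4): 16 holes -> [(0, 5), (0, 6), (1, 5), (1, 6), (2, 5), (2, 6), (3, 5), (3, 6), (4, 5), (4, 6), (5, 5), (5, 6), (6, 5), (6, 6), (7, 5), (7, 6)]
Unfold 5 (reflect across v@4): 32 holes -> [(0, 1), (0, 2), (0, 5), (0, 6), (1, 1), (1, 2), (1, 5), (1, 6), (2, 1), (2, 2), (2, 5), (2, 6), (3, 1), (3, 2), (3, 5), (3, 6), (4, 1), (4, 2), (4, 5), (4, 6), (5, 1), (5, 2), (5, 5), (5, 6), (6, 1), (6, 2), (6, 5), (6, 6), (7, 1), (7, 2), (7, 5), (7, 6)]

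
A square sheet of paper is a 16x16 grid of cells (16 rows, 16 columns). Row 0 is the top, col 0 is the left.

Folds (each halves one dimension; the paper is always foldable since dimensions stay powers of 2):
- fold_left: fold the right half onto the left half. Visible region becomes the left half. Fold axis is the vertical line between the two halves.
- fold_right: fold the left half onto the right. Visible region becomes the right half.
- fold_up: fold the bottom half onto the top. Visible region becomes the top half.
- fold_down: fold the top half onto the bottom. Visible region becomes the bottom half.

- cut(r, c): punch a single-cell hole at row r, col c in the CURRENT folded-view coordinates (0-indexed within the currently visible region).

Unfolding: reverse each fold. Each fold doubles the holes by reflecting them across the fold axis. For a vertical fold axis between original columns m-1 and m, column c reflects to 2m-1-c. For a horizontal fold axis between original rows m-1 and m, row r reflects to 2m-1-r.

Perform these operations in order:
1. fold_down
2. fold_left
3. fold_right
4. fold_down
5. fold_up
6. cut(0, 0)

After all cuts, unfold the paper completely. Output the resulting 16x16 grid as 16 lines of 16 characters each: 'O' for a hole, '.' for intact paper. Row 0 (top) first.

Op 1 fold_down: fold axis h@8; visible region now rows[8,16) x cols[0,16) = 8x16
Op 2 fold_left: fold axis v@8; visible region now rows[8,16) x cols[0,8) = 8x8
Op 3 fold_right: fold axis v@4; visible region now rows[8,16) x cols[4,8) = 8x4
Op 4 fold_down: fold axis h@12; visible region now rows[12,16) x cols[4,8) = 4x4
Op 5 fold_up: fold axis h@14; visible region now rows[12,14) x cols[4,8) = 2x4
Op 6 cut(0, 0): punch at orig (12,4); cuts so far [(12, 4)]; region rows[12,14) x cols[4,8) = 2x4
Unfold 1 (reflect across h@14): 2 holes -> [(12, 4), (15, 4)]
Unfold 2 (reflect across h@12): 4 holes -> [(8, 4), (11, 4), (12, 4), (15, 4)]
Unfold 3 (reflect across v@4): 8 holes -> [(8, 3), (8, 4), (11, 3), (11, 4), (12, 3), (12, 4), (15, 3), (15, 4)]
Unfold 4 (reflect across v@8): 16 holes -> [(8, 3), (8, 4), (8, 11), (8, 12), (11, 3), (11, 4), (11, 11), (11, 12), (12, 3), (12, 4), (12, 11), (12, 12), (15, 3), (15, 4), (15, 11), (15, 12)]
Unfold 5 (reflect across h@8): 32 holes -> [(0, 3), (0, 4), (0, 11), (0, 12), (3, 3), (3, 4), (3, 11), (3, 12), (4, 3), (4, 4), (4, 11), (4, 12), (7, 3), (7, 4), (7, 11), (7, 12), (8, 3), (8, 4), (8, 11), (8, 12), (11, 3), (11, 4), (11, 11), (11, 12), (12, 3), (12, 4), (12, 11), (12, 12), (15, 3), (15, 4), (15, 11), (15, 12)]

Answer: ...OO......OO...
................
................
...OO......OO...
...OO......OO...
................
................
...OO......OO...
...OO......OO...
................
................
...OO......OO...
...OO......OO...
................
................
...OO......OO...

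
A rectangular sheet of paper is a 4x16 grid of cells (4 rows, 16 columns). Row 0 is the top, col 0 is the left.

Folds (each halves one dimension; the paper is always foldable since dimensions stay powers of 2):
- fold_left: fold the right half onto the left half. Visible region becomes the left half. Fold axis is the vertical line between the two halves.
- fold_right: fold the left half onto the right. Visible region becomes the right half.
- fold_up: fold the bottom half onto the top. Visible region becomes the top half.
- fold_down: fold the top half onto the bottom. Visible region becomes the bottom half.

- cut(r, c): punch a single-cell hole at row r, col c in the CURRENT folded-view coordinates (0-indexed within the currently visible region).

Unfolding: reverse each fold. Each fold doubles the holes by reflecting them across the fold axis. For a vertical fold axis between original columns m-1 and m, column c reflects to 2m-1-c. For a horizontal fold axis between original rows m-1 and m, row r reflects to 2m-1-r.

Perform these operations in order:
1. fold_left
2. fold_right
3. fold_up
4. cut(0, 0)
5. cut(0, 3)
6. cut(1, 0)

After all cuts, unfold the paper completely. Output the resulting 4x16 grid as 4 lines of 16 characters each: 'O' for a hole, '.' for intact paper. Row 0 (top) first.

Op 1 fold_left: fold axis v@8; visible region now rows[0,4) x cols[0,8) = 4x8
Op 2 fold_right: fold axis v@4; visible region now rows[0,4) x cols[4,8) = 4x4
Op 3 fold_up: fold axis h@2; visible region now rows[0,2) x cols[4,8) = 2x4
Op 4 cut(0, 0): punch at orig (0,4); cuts so far [(0, 4)]; region rows[0,2) x cols[4,8) = 2x4
Op 5 cut(0, 3): punch at orig (0,7); cuts so far [(0, 4), (0, 7)]; region rows[0,2) x cols[4,8) = 2x4
Op 6 cut(1, 0): punch at orig (1,4); cuts so far [(0, 4), (0, 7), (1, 4)]; region rows[0,2) x cols[4,8) = 2x4
Unfold 1 (reflect across h@2): 6 holes -> [(0, 4), (0, 7), (1, 4), (2, 4), (3, 4), (3, 7)]
Unfold 2 (reflect across v@4): 12 holes -> [(0, 0), (0, 3), (0, 4), (0, 7), (1, 3), (1, 4), (2, 3), (2, 4), (3, 0), (3, 3), (3, 4), (3, 7)]
Unfold 3 (reflect across v@8): 24 holes -> [(0, 0), (0, 3), (0, 4), (0, 7), (0, 8), (0, 11), (0, 12), (0, 15), (1, 3), (1, 4), (1, 11), (1, 12), (2, 3), (2, 4), (2, 11), (2, 12), (3, 0), (3, 3), (3, 4), (3, 7), (3, 8), (3, 11), (3, 12), (3, 15)]

Answer: O..OO..OO..OO..O
...OO......OO...
...OO......OO...
O..OO..OO..OO..O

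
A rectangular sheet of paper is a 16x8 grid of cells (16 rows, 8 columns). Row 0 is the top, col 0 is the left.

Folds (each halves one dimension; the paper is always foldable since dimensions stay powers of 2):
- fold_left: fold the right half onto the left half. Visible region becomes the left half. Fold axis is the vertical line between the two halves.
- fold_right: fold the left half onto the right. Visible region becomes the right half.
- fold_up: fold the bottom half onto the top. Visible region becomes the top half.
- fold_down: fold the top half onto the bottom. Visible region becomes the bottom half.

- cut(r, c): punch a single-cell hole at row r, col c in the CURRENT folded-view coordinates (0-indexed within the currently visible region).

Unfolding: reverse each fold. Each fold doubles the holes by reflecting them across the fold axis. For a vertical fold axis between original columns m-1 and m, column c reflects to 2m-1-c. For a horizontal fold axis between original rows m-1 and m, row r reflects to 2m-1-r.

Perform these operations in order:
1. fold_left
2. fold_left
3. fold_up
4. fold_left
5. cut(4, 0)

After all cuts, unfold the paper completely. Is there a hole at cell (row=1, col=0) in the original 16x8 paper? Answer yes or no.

Answer: no

Derivation:
Op 1 fold_left: fold axis v@4; visible region now rows[0,16) x cols[0,4) = 16x4
Op 2 fold_left: fold axis v@2; visible region now rows[0,16) x cols[0,2) = 16x2
Op 3 fold_up: fold axis h@8; visible region now rows[0,8) x cols[0,2) = 8x2
Op 4 fold_left: fold axis v@1; visible region now rows[0,8) x cols[0,1) = 8x1
Op 5 cut(4, 0): punch at orig (4,0); cuts so far [(4, 0)]; region rows[0,8) x cols[0,1) = 8x1
Unfold 1 (reflect across v@1): 2 holes -> [(4, 0), (4, 1)]
Unfold 2 (reflect across h@8): 4 holes -> [(4, 0), (4, 1), (11, 0), (11, 1)]
Unfold 3 (reflect across v@2): 8 holes -> [(4, 0), (4, 1), (4, 2), (4, 3), (11, 0), (11, 1), (11, 2), (11, 3)]
Unfold 4 (reflect across v@4): 16 holes -> [(4, 0), (4, 1), (4, 2), (4, 3), (4, 4), (4, 5), (4, 6), (4, 7), (11, 0), (11, 1), (11, 2), (11, 3), (11, 4), (11, 5), (11, 6), (11, 7)]
Holes: [(4, 0), (4, 1), (4, 2), (4, 3), (4, 4), (4, 5), (4, 6), (4, 7), (11, 0), (11, 1), (11, 2), (11, 3), (11, 4), (11, 5), (11, 6), (11, 7)]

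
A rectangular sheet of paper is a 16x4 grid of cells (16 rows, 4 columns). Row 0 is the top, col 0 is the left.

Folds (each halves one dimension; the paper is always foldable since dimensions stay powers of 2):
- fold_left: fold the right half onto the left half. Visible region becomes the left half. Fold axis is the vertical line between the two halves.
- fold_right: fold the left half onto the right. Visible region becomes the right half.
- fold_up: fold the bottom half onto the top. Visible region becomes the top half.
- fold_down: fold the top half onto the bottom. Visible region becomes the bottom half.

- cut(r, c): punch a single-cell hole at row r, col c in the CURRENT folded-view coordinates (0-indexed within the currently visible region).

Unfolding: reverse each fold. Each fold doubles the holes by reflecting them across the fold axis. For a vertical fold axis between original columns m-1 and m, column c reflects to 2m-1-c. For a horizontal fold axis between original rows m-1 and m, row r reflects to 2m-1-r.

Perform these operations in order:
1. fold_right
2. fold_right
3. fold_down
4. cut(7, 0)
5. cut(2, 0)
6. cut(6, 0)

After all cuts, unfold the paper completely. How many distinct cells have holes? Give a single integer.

Op 1 fold_right: fold axis v@2; visible region now rows[0,16) x cols[2,4) = 16x2
Op 2 fold_right: fold axis v@3; visible region now rows[0,16) x cols[3,4) = 16x1
Op 3 fold_down: fold axis h@8; visible region now rows[8,16) x cols[3,4) = 8x1
Op 4 cut(7, 0): punch at orig (15,3); cuts so far [(15, 3)]; region rows[8,16) x cols[3,4) = 8x1
Op 5 cut(2, 0): punch at orig (10,3); cuts so far [(10, 3), (15, 3)]; region rows[8,16) x cols[3,4) = 8x1
Op 6 cut(6, 0): punch at orig (14,3); cuts so far [(10, 3), (14, 3), (15, 3)]; region rows[8,16) x cols[3,4) = 8x1
Unfold 1 (reflect across h@8): 6 holes -> [(0, 3), (1, 3), (5, 3), (10, 3), (14, 3), (15, 3)]
Unfold 2 (reflect across v@3): 12 holes -> [(0, 2), (0, 3), (1, 2), (1, 3), (5, 2), (5, 3), (10, 2), (10, 3), (14, 2), (14, 3), (15, 2), (15, 3)]
Unfold 3 (reflect across v@2): 24 holes -> [(0, 0), (0, 1), (0, 2), (0, 3), (1, 0), (1, 1), (1, 2), (1, 3), (5, 0), (5, 1), (5, 2), (5, 3), (10, 0), (10, 1), (10, 2), (10, 3), (14, 0), (14, 1), (14, 2), (14, 3), (15, 0), (15, 1), (15, 2), (15, 3)]

Answer: 24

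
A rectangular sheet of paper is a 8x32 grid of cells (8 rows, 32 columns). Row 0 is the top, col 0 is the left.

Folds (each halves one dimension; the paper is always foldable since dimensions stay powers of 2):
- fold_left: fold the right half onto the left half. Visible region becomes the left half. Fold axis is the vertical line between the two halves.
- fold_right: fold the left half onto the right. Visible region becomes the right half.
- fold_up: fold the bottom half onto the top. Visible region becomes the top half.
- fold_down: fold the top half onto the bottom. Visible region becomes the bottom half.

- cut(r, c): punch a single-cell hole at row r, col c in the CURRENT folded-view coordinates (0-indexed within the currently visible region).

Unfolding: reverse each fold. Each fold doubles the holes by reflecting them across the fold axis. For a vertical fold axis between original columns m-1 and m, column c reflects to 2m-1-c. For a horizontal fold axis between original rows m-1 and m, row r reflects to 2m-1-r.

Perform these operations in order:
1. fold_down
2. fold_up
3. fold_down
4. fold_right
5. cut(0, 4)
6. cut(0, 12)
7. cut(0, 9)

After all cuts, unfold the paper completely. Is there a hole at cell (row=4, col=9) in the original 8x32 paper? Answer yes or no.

Op 1 fold_down: fold axis h@4; visible region now rows[4,8) x cols[0,32) = 4x32
Op 2 fold_up: fold axis h@6; visible region now rows[4,6) x cols[0,32) = 2x32
Op 3 fold_down: fold axis h@5; visible region now rows[5,6) x cols[0,32) = 1x32
Op 4 fold_right: fold axis v@16; visible region now rows[5,6) x cols[16,32) = 1x16
Op 5 cut(0, 4): punch at orig (5,20); cuts so far [(5, 20)]; region rows[5,6) x cols[16,32) = 1x16
Op 6 cut(0, 12): punch at orig (5,28); cuts so far [(5, 20), (5, 28)]; region rows[5,6) x cols[16,32) = 1x16
Op 7 cut(0, 9): punch at orig (5,25); cuts so far [(5, 20), (5, 25), (5, 28)]; region rows[5,6) x cols[16,32) = 1x16
Unfold 1 (reflect across v@16): 6 holes -> [(5, 3), (5, 6), (5, 11), (5, 20), (5, 25), (5, 28)]
Unfold 2 (reflect across h@5): 12 holes -> [(4, 3), (4, 6), (4, 11), (4, 20), (4, 25), (4, 28), (5, 3), (5, 6), (5, 11), (5, 20), (5, 25), (5, 28)]
Unfold 3 (reflect across h@6): 24 holes -> [(4, 3), (4, 6), (4, 11), (4, 20), (4, 25), (4, 28), (5, 3), (5, 6), (5, 11), (5, 20), (5, 25), (5, 28), (6, 3), (6, 6), (6, 11), (6, 20), (6, 25), (6, 28), (7, 3), (7, 6), (7, 11), (7, 20), (7, 25), (7, 28)]
Unfold 4 (reflect across h@4): 48 holes -> [(0, 3), (0, 6), (0, 11), (0, 20), (0, 25), (0, 28), (1, 3), (1, 6), (1, 11), (1, 20), (1, 25), (1, 28), (2, 3), (2, 6), (2, 11), (2, 20), (2, 25), (2, 28), (3, 3), (3, 6), (3, 11), (3, 20), (3, 25), (3, 28), (4, 3), (4, 6), (4, 11), (4, 20), (4, 25), (4, 28), (5, 3), (5, 6), (5, 11), (5, 20), (5, 25), (5, 28), (6, 3), (6, 6), (6, 11), (6, 20), (6, 25), (6, 28), (7, 3), (7, 6), (7, 11), (7, 20), (7, 25), (7, 28)]
Holes: [(0, 3), (0, 6), (0, 11), (0, 20), (0, 25), (0, 28), (1, 3), (1, 6), (1, 11), (1, 20), (1, 25), (1, 28), (2, 3), (2, 6), (2, 11), (2, 20), (2, 25), (2, 28), (3, 3), (3, 6), (3, 11), (3, 20), (3, 25), (3, 28), (4, 3), (4, 6), (4, 11), (4, 20), (4, 25), (4, 28), (5, 3), (5, 6), (5, 11), (5, 20), (5, 25), (5, 28), (6, 3), (6, 6), (6, 11), (6, 20), (6, 25), (6, 28), (7, 3), (7, 6), (7, 11), (7, 20), (7, 25), (7, 28)]

Answer: no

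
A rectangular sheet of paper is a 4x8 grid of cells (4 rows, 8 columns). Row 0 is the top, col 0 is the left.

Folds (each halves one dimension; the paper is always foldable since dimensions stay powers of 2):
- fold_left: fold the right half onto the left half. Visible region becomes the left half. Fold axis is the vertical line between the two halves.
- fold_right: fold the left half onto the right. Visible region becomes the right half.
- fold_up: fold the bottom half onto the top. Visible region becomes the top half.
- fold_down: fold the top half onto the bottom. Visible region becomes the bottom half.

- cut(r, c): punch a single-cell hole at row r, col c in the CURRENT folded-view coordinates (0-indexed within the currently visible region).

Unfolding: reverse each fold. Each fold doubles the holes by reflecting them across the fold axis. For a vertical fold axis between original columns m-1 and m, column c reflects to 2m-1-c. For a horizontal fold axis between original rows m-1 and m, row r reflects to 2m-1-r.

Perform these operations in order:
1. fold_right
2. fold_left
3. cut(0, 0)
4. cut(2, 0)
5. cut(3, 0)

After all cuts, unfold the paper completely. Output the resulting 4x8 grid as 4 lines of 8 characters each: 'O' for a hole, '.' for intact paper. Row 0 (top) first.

Op 1 fold_right: fold axis v@4; visible region now rows[0,4) x cols[4,8) = 4x4
Op 2 fold_left: fold axis v@6; visible region now rows[0,4) x cols[4,6) = 4x2
Op 3 cut(0, 0): punch at orig (0,4); cuts so far [(0, 4)]; region rows[0,4) x cols[4,6) = 4x2
Op 4 cut(2, 0): punch at orig (2,4); cuts so far [(0, 4), (2, 4)]; region rows[0,4) x cols[4,6) = 4x2
Op 5 cut(3, 0): punch at orig (3,4); cuts so far [(0, 4), (2, 4), (3, 4)]; region rows[0,4) x cols[4,6) = 4x2
Unfold 1 (reflect across v@6): 6 holes -> [(0, 4), (0, 7), (2, 4), (2, 7), (3, 4), (3, 7)]
Unfold 2 (reflect across v@4): 12 holes -> [(0, 0), (0, 3), (0, 4), (0, 7), (2, 0), (2, 3), (2, 4), (2, 7), (3, 0), (3, 3), (3, 4), (3, 7)]

Answer: O..OO..O
........
O..OO..O
O..OO..O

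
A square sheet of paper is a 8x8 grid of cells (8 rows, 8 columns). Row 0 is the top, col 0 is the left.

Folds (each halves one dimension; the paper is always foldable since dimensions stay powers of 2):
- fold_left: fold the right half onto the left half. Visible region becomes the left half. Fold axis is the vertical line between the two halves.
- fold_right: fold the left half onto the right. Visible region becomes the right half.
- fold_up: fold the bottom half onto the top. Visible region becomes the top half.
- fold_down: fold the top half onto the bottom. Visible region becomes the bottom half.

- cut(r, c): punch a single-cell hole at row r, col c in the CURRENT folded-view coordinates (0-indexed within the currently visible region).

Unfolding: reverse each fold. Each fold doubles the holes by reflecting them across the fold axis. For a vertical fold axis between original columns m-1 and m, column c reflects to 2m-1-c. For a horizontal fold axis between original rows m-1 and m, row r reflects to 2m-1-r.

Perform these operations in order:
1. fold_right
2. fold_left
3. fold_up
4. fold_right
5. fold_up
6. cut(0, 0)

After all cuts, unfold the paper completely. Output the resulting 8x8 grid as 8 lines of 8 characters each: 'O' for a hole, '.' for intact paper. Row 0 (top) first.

Op 1 fold_right: fold axis v@4; visible region now rows[0,8) x cols[4,8) = 8x4
Op 2 fold_left: fold axis v@6; visible region now rows[0,8) x cols[4,6) = 8x2
Op 3 fold_up: fold axis h@4; visible region now rows[0,4) x cols[4,6) = 4x2
Op 4 fold_right: fold axis v@5; visible region now rows[0,4) x cols[5,6) = 4x1
Op 5 fold_up: fold axis h@2; visible region now rows[0,2) x cols[5,6) = 2x1
Op 6 cut(0, 0): punch at orig (0,5); cuts so far [(0, 5)]; region rows[0,2) x cols[5,6) = 2x1
Unfold 1 (reflect across h@2): 2 holes -> [(0, 5), (3, 5)]
Unfold 2 (reflect across v@5): 4 holes -> [(0, 4), (0, 5), (3, 4), (3, 5)]
Unfold 3 (reflect across h@4): 8 holes -> [(0, 4), (0, 5), (3, 4), (3, 5), (4, 4), (4, 5), (7, 4), (7, 5)]
Unfold 4 (reflect across v@6): 16 holes -> [(0, 4), (0, 5), (0, 6), (0, 7), (3, 4), (3, 5), (3, 6), (3, 7), (4, 4), (4, 5), (4, 6), (4, 7), (7, 4), (7, 5), (7, 6), (7, 7)]
Unfold 5 (reflect across v@4): 32 holes -> [(0, 0), (0, 1), (0, 2), (0, 3), (0, 4), (0, 5), (0, 6), (0, 7), (3, 0), (3, 1), (3, 2), (3, 3), (3, 4), (3, 5), (3, 6), (3, 7), (4, 0), (4, 1), (4, 2), (4, 3), (4, 4), (4, 5), (4, 6), (4, 7), (7, 0), (7, 1), (7, 2), (7, 3), (7, 4), (7, 5), (7, 6), (7, 7)]

Answer: OOOOOOOO
........
........
OOOOOOOO
OOOOOOOO
........
........
OOOOOOOO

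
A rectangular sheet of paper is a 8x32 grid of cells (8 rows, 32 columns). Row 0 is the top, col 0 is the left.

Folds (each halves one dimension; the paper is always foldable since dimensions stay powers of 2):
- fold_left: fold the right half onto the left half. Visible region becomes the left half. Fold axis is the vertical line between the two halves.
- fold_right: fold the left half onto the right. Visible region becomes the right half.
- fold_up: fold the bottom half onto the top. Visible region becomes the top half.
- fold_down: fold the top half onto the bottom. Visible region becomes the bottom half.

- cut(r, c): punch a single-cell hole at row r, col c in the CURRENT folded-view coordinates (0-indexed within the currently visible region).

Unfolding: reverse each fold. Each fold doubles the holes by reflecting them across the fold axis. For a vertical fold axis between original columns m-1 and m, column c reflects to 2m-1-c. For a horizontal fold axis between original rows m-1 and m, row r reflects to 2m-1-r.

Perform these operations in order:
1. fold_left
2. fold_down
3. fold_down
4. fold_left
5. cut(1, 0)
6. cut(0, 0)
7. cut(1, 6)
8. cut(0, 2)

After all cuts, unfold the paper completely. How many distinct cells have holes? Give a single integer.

Answer: 64

Derivation:
Op 1 fold_left: fold axis v@16; visible region now rows[0,8) x cols[0,16) = 8x16
Op 2 fold_down: fold axis h@4; visible region now rows[4,8) x cols[0,16) = 4x16
Op 3 fold_down: fold axis h@6; visible region now rows[6,8) x cols[0,16) = 2x16
Op 4 fold_left: fold axis v@8; visible region now rows[6,8) x cols[0,8) = 2x8
Op 5 cut(1, 0): punch at orig (7,0); cuts so far [(7, 0)]; region rows[6,8) x cols[0,8) = 2x8
Op 6 cut(0, 0): punch at orig (6,0); cuts so far [(6, 0), (7, 0)]; region rows[6,8) x cols[0,8) = 2x8
Op 7 cut(1, 6): punch at orig (7,6); cuts so far [(6, 0), (7, 0), (7, 6)]; region rows[6,8) x cols[0,8) = 2x8
Op 8 cut(0, 2): punch at orig (6,2); cuts so far [(6, 0), (6, 2), (7, 0), (7, 6)]; region rows[6,8) x cols[0,8) = 2x8
Unfold 1 (reflect across v@8): 8 holes -> [(6, 0), (6, 2), (6, 13), (6, 15), (7, 0), (7, 6), (7, 9), (7, 15)]
Unfold 2 (reflect across h@6): 16 holes -> [(4, 0), (4, 6), (4, 9), (4, 15), (5, 0), (5, 2), (5, 13), (5, 15), (6, 0), (6, 2), (6, 13), (6, 15), (7, 0), (7, 6), (7, 9), (7, 15)]
Unfold 3 (reflect across h@4): 32 holes -> [(0, 0), (0, 6), (0, 9), (0, 15), (1, 0), (1, 2), (1, 13), (1, 15), (2, 0), (2, 2), (2, 13), (2, 15), (3, 0), (3, 6), (3, 9), (3, 15), (4, 0), (4, 6), (4, 9), (4, 15), (5, 0), (5, 2), (5, 13), (5, 15), (6, 0), (6, 2), (6, 13), (6, 15), (7, 0), (7, 6), (7, 9), (7, 15)]
Unfold 4 (reflect across v@16): 64 holes -> [(0, 0), (0, 6), (0, 9), (0, 15), (0, 16), (0, 22), (0, 25), (0, 31), (1, 0), (1, 2), (1, 13), (1, 15), (1, 16), (1, 18), (1, 29), (1, 31), (2, 0), (2, 2), (2, 13), (2, 15), (2, 16), (2, 18), (2, 29), (2, 31), (3, 0), (3, 6), (3, 9), (3, 15), (3, 16), (3, 22), (3, 25), (3, 31), (4, 0), (4, 6), (4, 9), (4, 15), (4, 16), (4, 22), (4, 25), (4, 31), (5, 0), (5, 2), (5, 13), (5, 15), (5, 16), (5, 18), (5, 29), (5, 31), (6, 0), (6, 2), (6, 13), (6, 15), (6, 16), (6, 18), (6, 29), (6, 31), (7, 0), (7, 6), (7, 9), (7, 15), (7, 16), (7, 22), (7, 25), (7, 31)]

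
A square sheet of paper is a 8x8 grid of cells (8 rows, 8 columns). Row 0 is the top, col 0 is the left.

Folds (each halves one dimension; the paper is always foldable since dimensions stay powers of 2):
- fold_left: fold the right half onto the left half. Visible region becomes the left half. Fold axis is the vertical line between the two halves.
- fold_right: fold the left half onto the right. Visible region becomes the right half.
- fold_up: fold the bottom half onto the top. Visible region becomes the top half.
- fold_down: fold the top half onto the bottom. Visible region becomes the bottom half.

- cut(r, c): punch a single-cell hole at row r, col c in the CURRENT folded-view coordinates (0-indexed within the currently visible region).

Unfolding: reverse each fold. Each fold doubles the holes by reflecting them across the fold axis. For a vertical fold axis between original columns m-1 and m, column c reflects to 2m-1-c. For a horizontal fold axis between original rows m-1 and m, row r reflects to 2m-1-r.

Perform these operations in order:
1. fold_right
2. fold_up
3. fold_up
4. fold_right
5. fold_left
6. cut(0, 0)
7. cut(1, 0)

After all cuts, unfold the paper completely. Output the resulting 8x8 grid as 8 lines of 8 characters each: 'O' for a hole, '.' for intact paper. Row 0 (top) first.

Answer: OOOOOOOO
OOOOOOOO
OOOOOOOO
OOOOOOOO
OOOOOOOO
OOOOOOOO
OOOOOOOO
OOOOOOOO

Derivation:
Op 1 fold_right: fold axis v@4; visible region now rows[0,8) x cols[4,8) = 8x4
Op 2 fold_up: fold axis h@4; visible region now rows[0,4) x cols[4,8) = 4x4
Op 3 fold_up: fold axis h@2; visible region now rows[0,2) x cols[4,8) = 2x4
Op 4 fold_right: fold axis v@6; visible region now rows[0,2) x cols[6,8) = 2x2
Op 5 fold_left: fold axis v@7; visible region now rows[0,2) x cols[6,7) = 2x1
Op 6 cut(0, 0): punch at orig (0,6); cuts so far [(0, 6)]; region rows[0,2) x cols[6,7) = 2x1
Op 7 cut(1, 0): punch at orig (1,6); cuts so far [(0, 6), (1, 6)]; region rows[0,2) x cols[6,7) = 2x1
Unfold 1 (reflect across v@7): 4 holes -> [(0, 6), (0, 7), (1, 6), (1, 7)]
Unfold 2 (reflect across v@6): 8 holes -> [(0, 4), (0, 5), (0, 6), (0, 7), (1, 4), (1, 5), (1, 6), (1, 7)]
Unfold 3 (reflect across h@2): 16 holes -> [(0, 4), (0, 5), (0, 6), (0, 7), (1, 4), (1, 5), (1, 6), (1, 7), (2, 4), (2, 5), (2, 6), (2, 7), (3, 4), (3, 5), (3, 6), (3, 7)]
Unfold 4 (reflect across h@4): 32 holes -> [(0, 4), (0, 5), (0, 6), (0, 7), (1, 4), (1, 5), (1, 6), (1, 7), (2, 4), (2, 5), (2, 6), (2, 7), (3, 4), (3, 5), (3, 6), (3, 7), (4, 4), (4, 5), (4, 6), (4, 7), (5, 4), (5, 5), (5, 6), (5, 7), (6, 4), (6, 5), (6, 6), (6, 7), (7, 4), (7, 5), (7, 6), (7, 7)]
Unfold 5 (reflect across v@4): 64 holes -> [(0, 0), (0, 1), (0, 2), (0, 3), (0, 4), (0, 5), (0, 6), (0, 7), (1, 0), (1, 1), (1, 2), (1, 3), (1, 4), (1, 5), (1, 6), (1, 7), (2, 0), (2, 1), (2, 2), (2, 3), (2, 4), (2, 5), (2, 6), (2, 7), (3, 0), (3, 1), (3, 2), (3, 3), (3, 4), (3, 5), (3, 6), (3, 7), (4, 0), (4, 1), (4, 2), (4, 3), (4, 4), (4, 5), (4, 6), (4, 7), (5, 0), (5, 1), (5, 2), (5, 3), (5, 4), (5, 5), (5, 6), (5, 7), (6, 0), (6, 1), (6, 2), (6, 3), (6, 4), (6, 5), (6, 6), (6, 7), (7, 0), (7, 1), (7, 2), (7, 3), (7, 4), (7, 5), (7, 6), (7, 7)]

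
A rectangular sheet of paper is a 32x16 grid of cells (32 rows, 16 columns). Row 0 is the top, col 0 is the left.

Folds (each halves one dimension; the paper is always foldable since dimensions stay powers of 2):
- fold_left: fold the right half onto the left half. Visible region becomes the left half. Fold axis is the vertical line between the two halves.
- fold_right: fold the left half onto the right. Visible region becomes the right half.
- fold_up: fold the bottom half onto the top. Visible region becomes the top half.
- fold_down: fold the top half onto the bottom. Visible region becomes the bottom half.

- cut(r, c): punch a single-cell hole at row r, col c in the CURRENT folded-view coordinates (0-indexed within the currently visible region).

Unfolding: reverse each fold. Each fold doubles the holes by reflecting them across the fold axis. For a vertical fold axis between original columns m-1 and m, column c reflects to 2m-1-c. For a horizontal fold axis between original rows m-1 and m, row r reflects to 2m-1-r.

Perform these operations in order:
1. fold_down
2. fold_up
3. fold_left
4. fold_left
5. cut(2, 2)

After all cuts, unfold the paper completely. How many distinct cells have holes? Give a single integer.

Answer: 16

Derivation:
Op 1 fold_down: fold axis h@16; visible region now rows[16,32) x cols[0,16) = 16x16
Op 2 fold_up: fold axis h@24; visible region now rows[16,24) x cols[0,16) = 8x16
Op 3 fold_left: fold axis v@8; visible region now rows[16,24) x cols[0,8) = 8x8
Op 4 fold_left: fold axis v@4; visible region now rows[16,24) x cols[0,4) = 8x4
Op 5 cut(2, 2): punch at orig (18,2); cuts so far [(18, 2)]; region rows[16,24) x cols[0,4) = 8x4
Unfold 1 (reflect across v@4): 2 holes -> [(18, 2), (18, 5)]
Unfold 2 (reflect across v@8): 4 holes -> [(18, 2), (18, 5), (18, 10), (18, 13)]
Unfold 3 (reflect across h@24): 8 holes -> [(18, 2), (18, 5), (18, 10), (18, 13), (29, 2), (29, 5), (29, 10), (29, 13)]
Unfold 4 (reflect across h@16): 16 holes -> [(2, 2), (2, 5), (2, 10), (2, 13), (13, 2), (13, 5), (13, 10), (13, 13), (18, 2), (18, 5), (18, 10), (18, 13), (29, 2), (29, 5), (29, 10), (29, 13)]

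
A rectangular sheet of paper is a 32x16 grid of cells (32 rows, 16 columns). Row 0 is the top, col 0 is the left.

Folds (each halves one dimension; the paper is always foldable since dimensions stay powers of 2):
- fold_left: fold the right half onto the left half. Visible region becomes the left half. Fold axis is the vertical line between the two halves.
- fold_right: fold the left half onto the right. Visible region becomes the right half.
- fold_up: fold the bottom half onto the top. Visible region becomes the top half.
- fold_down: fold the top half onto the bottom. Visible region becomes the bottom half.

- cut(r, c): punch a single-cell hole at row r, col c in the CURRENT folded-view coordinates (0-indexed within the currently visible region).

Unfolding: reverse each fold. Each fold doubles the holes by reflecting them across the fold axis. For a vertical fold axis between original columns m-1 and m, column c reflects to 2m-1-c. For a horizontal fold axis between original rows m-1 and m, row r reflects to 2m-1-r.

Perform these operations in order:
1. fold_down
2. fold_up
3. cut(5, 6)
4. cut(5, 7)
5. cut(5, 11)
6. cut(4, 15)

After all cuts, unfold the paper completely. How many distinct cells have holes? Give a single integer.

Op 1 fold_down: fold axis h@16; visible region now rows[16,32) x cols[0,16) = 16x16
Op 2 fold_up: fold axis h@24; visible region now rows[16,24) x cols[0,16) = 8x16
Op 3 cut(5, 6): punch at orig (21,6); cuts so far [(21, 6)]; region rows[16,24) x cols[0,16) = 8x16
Op 4 cut(5, 7): punch at orig (21,7); cuts so far [(21, 6), (21, 7)]; region rows[16,24) x cols[0,16) = 8x16
Op 5 cut(5, 11): punch at orig (21,11); cuts so far [(21, 6), (21, 7), (21, 11)]; region rows[16,24) x cols[0,16) = 8x16
Op 6 cut(4, 15): punch at orig (20,15); cuts so far [(20, 15), (21, 6), (21, 7), (21, 11)]; region rows[16,24) x cols[0,16) = 8x16
Unfold 1 (reflect across h@24): 8 holes -> [(20, 15), (21, 6), (21, 7), (21, 11), (26, 6), (26, 7), (26, 11), (27, 15)]
Unfold 2 (reflect across h@16): 16 holes -> [(4, 15), (5, 6), (5, 7), (5, 11), (10, 6), (10, 7), (10, 11), (11, 15), (20, 15), (21, 6), (21, 7), (21, 11), (26, 6), (26, 7), (26, 11), (27, 15)]

Answer: 16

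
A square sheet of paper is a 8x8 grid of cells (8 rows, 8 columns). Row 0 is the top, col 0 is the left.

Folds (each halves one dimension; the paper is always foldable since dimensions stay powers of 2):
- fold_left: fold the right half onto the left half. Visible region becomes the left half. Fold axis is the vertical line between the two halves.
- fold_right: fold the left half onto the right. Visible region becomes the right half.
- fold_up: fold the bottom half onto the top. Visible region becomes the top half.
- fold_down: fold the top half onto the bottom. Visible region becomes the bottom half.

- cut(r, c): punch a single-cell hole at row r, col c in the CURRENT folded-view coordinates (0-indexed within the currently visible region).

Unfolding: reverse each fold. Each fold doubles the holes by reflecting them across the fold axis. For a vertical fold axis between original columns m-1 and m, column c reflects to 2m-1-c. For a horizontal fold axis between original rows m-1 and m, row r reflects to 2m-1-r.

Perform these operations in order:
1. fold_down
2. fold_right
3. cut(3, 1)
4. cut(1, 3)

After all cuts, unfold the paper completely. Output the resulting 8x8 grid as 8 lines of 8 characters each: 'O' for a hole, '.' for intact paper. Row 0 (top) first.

Answer: ..O..O..
........
O......O
........
........
O......O
........
..O..O..

Derivation:
Op 1 fold_down: fold axis h@4; visible region now rows[4,8) x cols[0,8) = 4x8
Op 2 fold_right: fold axis v@4; visible region now rows[4,8) x cols[4,8) = 4x4
Op 3 cut(3, 1): punch at orig (7,5); cuts so far [(7, 5)]; region rows[4,8) x cols[4,8) = 4x4
Op 4 cut(1, 3): punch at orig (5,7); cuts so far [(5, 7), (7, 5)]; region rows[4,8) x cols[4,8) = 4x4
Unfold 1 (reflect across v@4): 4 holes -> [(5, 0), (5, 7), (7, 2), (7, 5)]
Unfold 2 (reflect across h@4): 8 holes -> [(0, 2), (0, 5), (2, 0), (2, 7), (5, 0), (5, 7), (7, 2), (7, 5)]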